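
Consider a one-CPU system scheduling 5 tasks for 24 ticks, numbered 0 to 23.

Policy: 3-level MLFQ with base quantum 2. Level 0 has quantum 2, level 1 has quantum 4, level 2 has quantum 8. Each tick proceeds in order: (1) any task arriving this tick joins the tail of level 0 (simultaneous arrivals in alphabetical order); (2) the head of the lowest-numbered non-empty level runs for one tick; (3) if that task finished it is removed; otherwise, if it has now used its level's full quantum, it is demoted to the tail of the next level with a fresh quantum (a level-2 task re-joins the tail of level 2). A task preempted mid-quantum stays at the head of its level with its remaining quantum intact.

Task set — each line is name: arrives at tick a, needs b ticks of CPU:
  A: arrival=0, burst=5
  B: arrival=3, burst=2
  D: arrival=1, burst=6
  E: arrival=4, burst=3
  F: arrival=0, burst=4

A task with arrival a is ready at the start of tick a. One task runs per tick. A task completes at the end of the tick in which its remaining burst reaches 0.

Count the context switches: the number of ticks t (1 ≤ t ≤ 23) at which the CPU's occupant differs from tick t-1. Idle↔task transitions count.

context switches = 9

t=0: L0/L1/L2 = AF/-/- → run A
t=1: L0/L1/L2 = AFD/-/- → run A
t=2: L0/L1/L2 = FD/A/- → run F
t=3: L0/L1/L2 = FDB/A/- → run F
t=4: L0/L1/L2 = DBE/AF/- → run D
t=5: L0/L1/L2 = DBE/AF/- → run D
t=6: L0/L1/L2 = BE/AFD/- → run B
t=7: L0/L1/L2 = BE/AFD/- → run B
t=8: L0/L1/L2 = E/AFD/- → run E
t=9: L0/L1/L2 = E/AFD/- → run E
t=10: L0/L1/L2 = -/AFDE/- → run A
t=11: L0/L1/L2 = -/AFDE/- → run A
t=12: L0/L1/L2 = -/AFDE/- → run A
t=13: L0/L1/L2 = -/FDE/- → run F
t=14: L0/L1/L2 = -/FDE/- → run F
t=15: L0/L1/L2 = -/DE/- → run D
t=16: L0/L1/L2 = -/DE/- → run D
t=17: L0/L1/L2 = -/DE/- → run D
t=18: L0/L1/L2 = -/DE/- → run D
t=19: L0/L1/L2 = -/E/- → run E
t=20: (idle)
t=21: (idle)
t=22: (idle)
t=23: (idle)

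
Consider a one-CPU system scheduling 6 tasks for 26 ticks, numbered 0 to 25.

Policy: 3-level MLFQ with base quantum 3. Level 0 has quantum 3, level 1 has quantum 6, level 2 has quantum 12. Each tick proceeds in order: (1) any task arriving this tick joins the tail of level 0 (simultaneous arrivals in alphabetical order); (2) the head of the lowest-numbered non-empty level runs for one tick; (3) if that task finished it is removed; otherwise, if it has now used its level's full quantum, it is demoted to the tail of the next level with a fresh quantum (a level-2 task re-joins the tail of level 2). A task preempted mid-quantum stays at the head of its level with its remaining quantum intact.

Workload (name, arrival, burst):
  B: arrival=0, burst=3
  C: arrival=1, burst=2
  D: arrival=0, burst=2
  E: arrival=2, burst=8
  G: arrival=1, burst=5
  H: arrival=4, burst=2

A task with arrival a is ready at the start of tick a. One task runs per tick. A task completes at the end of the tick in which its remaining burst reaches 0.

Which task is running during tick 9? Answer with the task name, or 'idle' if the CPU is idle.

t=0: L0/L1/L2 = BD/-/- → run B
t=1: L0/L1/L2 = BDCG/-/- → run B
t=2: L0/L1/L2 = BDCGE/-/- → run B
t=3: L0/L1/L2 = DCGE/-/- → run D
t=4: L0/L1/L2 = DCGEH/-/- → run D
t=5: L0/L1/L2 = CGEH/-/- → run C
t=6: L0/L1/L2 = CGEH/-/- → run C
t=7: L0/L1/L2 = GEH/-/- → run G
t=8: L0/L1/L2 = GEH/-/- → run G
t=9: L0/L1/L2 = GEH/-/- → run G
t=10: L0/L1/L2 = EH/G/- → run E
t=11: L0/L1/L2 = EH/G/- → run E
t=12: L0/L1/L2 = EH/G/- → run E
t=13: L0/L1/L2 = H/GE/- → run H
t=14: L0/L1/L2 = H/GE/- → run H
t=15: L0/L1/L2 = -/GE/- → run G
t=16: L0/L1/L2 = -/GE/- → run G
t=17: L0/L1/L2 = -/E/- → run E
t=18: L0/L1/L2 = -/E/- → run E
t=19: L0/L1/L2 = -/E/- → run E
t=20: L0/L1/L2 = -/E/- → run E
t=21: L0/L1/L2 = -/E/- → run E
t=22: (idle)
t=23: (idle)
t=24: (idle)
t=25: (idle)

running at tick 9 = G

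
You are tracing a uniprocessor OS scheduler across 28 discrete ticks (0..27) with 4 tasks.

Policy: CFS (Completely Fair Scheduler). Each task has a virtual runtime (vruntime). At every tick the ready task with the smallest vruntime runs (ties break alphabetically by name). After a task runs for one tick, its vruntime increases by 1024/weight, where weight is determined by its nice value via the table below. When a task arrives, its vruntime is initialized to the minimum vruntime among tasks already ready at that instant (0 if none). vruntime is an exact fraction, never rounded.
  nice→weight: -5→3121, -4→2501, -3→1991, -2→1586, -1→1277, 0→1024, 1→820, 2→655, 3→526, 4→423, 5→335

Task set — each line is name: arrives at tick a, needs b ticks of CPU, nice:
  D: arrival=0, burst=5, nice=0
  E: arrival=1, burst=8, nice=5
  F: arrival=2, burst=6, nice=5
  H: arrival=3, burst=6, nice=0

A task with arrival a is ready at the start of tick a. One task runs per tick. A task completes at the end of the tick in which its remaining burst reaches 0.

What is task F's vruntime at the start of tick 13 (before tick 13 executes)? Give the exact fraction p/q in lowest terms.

vruntime(F, start of tick 13) = 2383/335

t=0: vr[D=0] → run D
t=1: vr[D=1 E=1] → run D
t=2: vr[D=2 E=1 F=1] → run E
t=3: vr[D=2 E=1359/335 F=1 H=1] → run F
t=4: vr[D=2 E=1359/335 F=1359/335 H=1] → run H
t=5: vr[D=2 E=1359/335 F=1359/335 H=2] → run D
t=6: vr[D=3 E=1359/335 F=1359/335 H=2] → run H
t=7: vr[D=3 E=1359/335 F=1359/335 H=3] → run D
t=8: vr[D=4 E=1359/335 F=1359/335 H=3] → run H
t=9: vr[D=4 E=1359/335 F=1359/335 H=4] → run D
t=10: vr[E=1359/335 F=1359/335 H=4] → run H
t=11: vr[E=1359/335 F=1359/335 H=5] → run E
t=12: vr[E=2383/335 F=1359/335 H=5] → run F
t=13: vr[E=2383/335 F=2383/335 H=5] → run H
t=14: vr[E=2383/335 F=2383/335 H=6] → run H
t=15: vr[E=2383/335 F=2383/335] → run E
t=16: vr[E=3407/335 F=2383/335] → run F
t=17: vr[E=3407/335 F=3407/335] → run E
t=18: vr[E=4431/335 F=3407/335] → run F
t=19: vr[E=4431/335 F=4431/335] → run E
t=20: vr[E=1091/67 F=4431/335] → run F
t=21: vr[E=1091/67 F=1091/67] → run E
t=22: vr[E=6479/335 F=1091/67] → run F
t=23: vr[E=6479/335] → run E
t=24: vr[E=7503/335] → run E
t=25: (idle)
t=26: (idle)
t=27: (idle)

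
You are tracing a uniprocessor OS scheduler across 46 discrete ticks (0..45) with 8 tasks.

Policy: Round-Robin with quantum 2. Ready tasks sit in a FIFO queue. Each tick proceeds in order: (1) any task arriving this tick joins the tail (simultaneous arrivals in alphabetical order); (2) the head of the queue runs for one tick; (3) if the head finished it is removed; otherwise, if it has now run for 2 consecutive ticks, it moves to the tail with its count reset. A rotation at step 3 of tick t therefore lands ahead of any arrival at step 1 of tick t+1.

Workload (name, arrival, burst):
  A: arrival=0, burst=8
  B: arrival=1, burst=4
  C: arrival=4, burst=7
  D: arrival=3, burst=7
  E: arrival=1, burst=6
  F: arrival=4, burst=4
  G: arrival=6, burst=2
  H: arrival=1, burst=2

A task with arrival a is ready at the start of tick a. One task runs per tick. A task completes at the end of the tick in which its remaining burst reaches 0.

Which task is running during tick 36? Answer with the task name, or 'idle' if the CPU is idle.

running at tick 36 = C

t=0: queue=[A] q_used=0 → run A
t=1: queue=[A,B,E,H] q_used=1 → run A
t=2: queue=[B,E,H,A] q_used=0 → run B
t=3: queue=[B,E,H,A,D] q_used=1 → run B
t=4: queue=[E,H,A,D,B,C,F] q_used=0 → run E
t=5: queue=[E,H,A,D,B,C,F] q_used=1 → run E
t=6: queue=[H,A,D,B,C,F,E,G] q_used=0 → run H
t=7: queue=[H,A,D,B,C,F,E,G] q_used=1 → run H
t=8: queue=[A,D,B,C,F,E,G] q_used=0 → run A
t=9: queue=[A,D,B,C,F,E,G] q_used=1 → run A
t=10: queue=[D,B,C,F,E,G,A] q_used=0 → run D
t=11: queue=[D,B,C,F,E,G,A] q_used=1 → run D
t=12: queue=[B,C,F,E,G,A,D] q_used=0 → run B
t=13: queue=[B,C,F,E,G,A,D] q_used=1 → run B
t=14: queue=[C,F,E,G,A,D] q_used=0 → run C
t=15: queue=[C,F,E,G,A,D] q_used=1 → run C
t=16: queue=[F,E,G,A,D,C] q_used=0 → run F
t=17: queue=[F,E,G,A,D,C] q_used=1 → run F
t=18: queue=[E,G,A,D,C,F] q_used=0 → run E
t=19: queue=[E,G,A,D,C,F] q_used=1 → run E
t=20: queue=[G,A,D,C,F,E] q_used=0 → run G
t=21: queue=[G,A,D,C,F,E] q_used=1 → run G
t=22: queue=[A,D,C,F,E] q_used=0 → run A
t=23: queue=[A,D,C,F,E] q_used=1 → run A
t=24: queue=[D,C,F,E,A] q_used=0 → run D
t=25: queue=[D,C,F,E,A] q_used=1 → run D
t=26: queue=[C,F,E,A,D] q_used=0 → run C
t=27: queue=[C,F,E,A,D] q_used=1 → run C
t=28: queue=[F,E,A,D,C] q_used=0 → run F
t=29: queue=[F,E,A,D,C] q_used=1 → run F
t=30: queue=[E,A,D,C] q_used=0 → run E
t=31: queue=[E,A,D,C] q_used=1 → run E
t=32: queue=[A,D,C] q_used=0 → run A
t=33: queue=[A,D,C] q_used=1 → run A
t=34: queue=[D,C] q_used=0 → run D
t=35: queue=[D,C] q_used=1 → run D
t=36: queue=[C,D] q_used=0 → run C
t=37: queue=[C,D] q_used=1 → run C
t=38: queue=[D,C] q_used=0 → run D
t=39: queue=[C] q_used=0 → run C
t=40: (idle)
t=41: (idle)
t=42: (idle)
t=43: (idle)
t=44: (idle)
t=45: (idle)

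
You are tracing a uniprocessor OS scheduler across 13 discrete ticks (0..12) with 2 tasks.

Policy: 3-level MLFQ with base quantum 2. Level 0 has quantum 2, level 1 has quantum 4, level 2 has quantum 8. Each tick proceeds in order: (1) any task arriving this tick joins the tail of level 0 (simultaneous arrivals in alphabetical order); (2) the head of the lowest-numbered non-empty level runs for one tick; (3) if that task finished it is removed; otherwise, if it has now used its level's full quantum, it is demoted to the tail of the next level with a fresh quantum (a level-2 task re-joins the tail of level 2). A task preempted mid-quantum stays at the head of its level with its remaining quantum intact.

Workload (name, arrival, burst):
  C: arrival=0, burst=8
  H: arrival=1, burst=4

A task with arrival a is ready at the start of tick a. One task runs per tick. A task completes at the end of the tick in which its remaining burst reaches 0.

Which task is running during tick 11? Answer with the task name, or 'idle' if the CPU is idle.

t=0: L0/L1/L2 = C/-/- → run C
t=1: L0/L1/L2 = CH/-/- → run C
t=2: L0/L1/L2 = H/C/- → run H
t=3: L0/L1/L2 = H/C/- → run H
t=4: L0/L1/L2 = -/CH/- → run C
t=5: L0/L1/L2 = -/CH/- → run C
t=6: L0/L1/L2 = -/CH/- → run C
t=7: L0/L1/L2 = -/CH/- → run C
t=8: L0/L1/L2 = -/H/C → run H
t=9: L0/L1/L2 = -/H/C → run H
t=10: L0/L1/L2 = -/-/C → run C
t=11: L0/L1/L2 = -/-/C → run C
t=12: (idle)

running at tick 11 = C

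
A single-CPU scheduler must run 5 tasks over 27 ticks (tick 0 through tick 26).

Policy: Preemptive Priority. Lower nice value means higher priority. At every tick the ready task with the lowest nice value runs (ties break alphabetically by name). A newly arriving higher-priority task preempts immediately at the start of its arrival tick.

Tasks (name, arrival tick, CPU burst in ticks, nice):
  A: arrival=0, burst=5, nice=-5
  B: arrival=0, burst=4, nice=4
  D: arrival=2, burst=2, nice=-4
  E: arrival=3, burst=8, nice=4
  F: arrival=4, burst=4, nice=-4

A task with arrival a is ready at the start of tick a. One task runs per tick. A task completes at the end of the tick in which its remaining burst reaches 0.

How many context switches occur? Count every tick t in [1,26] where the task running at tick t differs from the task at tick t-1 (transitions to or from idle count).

t=0: ready={A,B} → run A
t=1: ready={A,B} → run A
t=2: ready={A,B,D} → run A
t=3: ready={A,B,D,E} → run A
t=4: ready={A,B,D,E,F} → run A
t=5: ready={B,D,E,F} → run D
t=6: ready={B,D,E,F} → run D
t=7: ready={B,E,F} → run F
t=8: ready={B,E,F} → run F
t=9: ready={B,E,F} → run F
t=10: ready={B,E,F} → run F
t=11: ready={B,E} → run B
t=12: ready={B,E} → run B
t=13: ready={B,E} → run B
t=14: ready={B,E} → run B
t=15: ready={E} → run E
t=16: ready={E} → run E
t=17: ready={E} → run E
t=18: ready={E} → run E
t=19: ready={E} → run E
t=20: ready={E} → run E
t=21: ready={E} → run E
t=22: ready={E} → run E
t=23: (idle)
t=24: (idle)
t=25: (idle)
t=26: (idle)

context switches = 5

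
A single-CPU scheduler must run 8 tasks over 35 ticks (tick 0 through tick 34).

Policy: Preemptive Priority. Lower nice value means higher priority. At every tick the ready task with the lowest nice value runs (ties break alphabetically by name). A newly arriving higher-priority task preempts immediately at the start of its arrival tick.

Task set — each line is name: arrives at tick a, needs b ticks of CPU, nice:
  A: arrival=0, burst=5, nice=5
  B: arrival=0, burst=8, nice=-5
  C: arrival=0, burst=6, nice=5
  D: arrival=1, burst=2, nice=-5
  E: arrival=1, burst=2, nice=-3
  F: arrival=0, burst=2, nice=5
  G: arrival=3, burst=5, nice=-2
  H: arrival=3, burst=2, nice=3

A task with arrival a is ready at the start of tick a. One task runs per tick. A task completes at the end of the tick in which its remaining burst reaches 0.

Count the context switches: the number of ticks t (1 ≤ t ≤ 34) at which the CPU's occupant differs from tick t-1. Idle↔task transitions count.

t=0: ready={A,B,C,F} → run B
t=1: ready={A,B,C,D,E,F} → run B
t=2: ready={A,B,C,D,E,F} → run B
t=3: ready={A,B,C,D,E,F,G,H} → run B
t=4: ready={A,B,C,D,E,F,G,H} → run B
t=5: ready={A,B,C,D,E,F,G,H} → run B
t=6: ready={A,B,C,D,E,F,G,H} → run B
t=7: ready={A,B,C,D,E,F,G,H} → run B
t=8: ready={A,C,D,E,F,G,H} → run D
t=9: ready={A,C,D,E,F,G,H} → run D
t=10: ready={A,C,E,F,G,H} → run E
t=11: ready={A,C,E,F,G,H} → run E
t=12: ready={A,C,F,G,H} → run G
t=13: ready={A,C,F,G,H} → run G
t=14: ready={A,C,F,G,H} → run G
t=15: ready={A,C,F,G,H} → run G
t=16: ready={A,C,F,G,H} → run G
t=17: ready={A,C,F,H} → run H
t=18: ready={A,C,F,H} → run H
t=19: ready={A,C,F} → run A
t=20: ready={A,C,F} → run A
t=21: ready={A,C,F} → run A
t=22: ready={A,C,F} → run A
t=23: ready={A,C,F} → run A
t=24: ready={C,F} → run C
t=25: ready={C,F} → run C
t=26: ready={C,F} → run C
t=27: ready={C,F} → run C
t=28: ready={C,F} → run C
t=29: ready={C,F} → run C
t=30: ready={F} → run F
t=31: ready={F} → run F
t=32: (idle)
t=33: (idle)
t=34: (idle)

context switches = 8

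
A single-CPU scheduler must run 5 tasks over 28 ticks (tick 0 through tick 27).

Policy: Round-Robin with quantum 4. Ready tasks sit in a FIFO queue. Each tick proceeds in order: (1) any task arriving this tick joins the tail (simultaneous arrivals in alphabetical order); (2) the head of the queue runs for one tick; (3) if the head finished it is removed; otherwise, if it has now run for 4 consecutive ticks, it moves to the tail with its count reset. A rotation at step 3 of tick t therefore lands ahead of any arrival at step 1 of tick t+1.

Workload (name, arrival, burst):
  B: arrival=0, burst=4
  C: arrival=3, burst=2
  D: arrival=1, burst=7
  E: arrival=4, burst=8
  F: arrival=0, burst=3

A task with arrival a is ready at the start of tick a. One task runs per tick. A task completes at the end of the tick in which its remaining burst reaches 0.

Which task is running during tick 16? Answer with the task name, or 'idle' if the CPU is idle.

t=0: queue=[B,F] q_used=0 → run B
t=1: queue=[B,F,D] q_used=1 → run B
t=2: queue=[B,F,D] q_used=2 → run B
t=3: queue=[B,F,D,C] q_used=3 → run B
t=4: queue=[F,D,C,E] q_used=0 → run F
t=5: queue=[F,D,C,E] q_used=1 → run F
t=6: queue=[F,D,C,E] q_used=2 → run F
t=7: queue=[D,C,E] q_used=0 → run D
t=8: queue=[D,C,E] q_used=1 → run D
t=9: queue=[D,C,E] q_used=2 → run D
t=10: queue=[D,C,E] q_used=3 → run D
t=11: queue=[C,E,D] q_used=0 → run C
t=12: queue=[C,E,D] q_used=1 → run C
t=13: queue=[E,D] q_used=0 → run E
t=14: queue=[E,D] q_used=1 → run E
t=15: queue=[E,D] q_used=2 → run E
t=16: queue=[E,D] q_used=3 → run E
t=17: queue=[D,E] q_used=0 → run D
t=18: queue=[D,E] q_used=1 → run D
t=19: queue=[D,E] q_used=2 → run D
t=20: queue=[E] q_used=0 → run E
t=21: queue=[E] q_used=1 → run E
t=22: queue=[E] q_used=2 → run E
t=23: queue=[E] q_used=3 → run E
t=24: (idle)
t=25: (idle)
t=26: (idle)
t=27: (idle)

running at tick 16 = E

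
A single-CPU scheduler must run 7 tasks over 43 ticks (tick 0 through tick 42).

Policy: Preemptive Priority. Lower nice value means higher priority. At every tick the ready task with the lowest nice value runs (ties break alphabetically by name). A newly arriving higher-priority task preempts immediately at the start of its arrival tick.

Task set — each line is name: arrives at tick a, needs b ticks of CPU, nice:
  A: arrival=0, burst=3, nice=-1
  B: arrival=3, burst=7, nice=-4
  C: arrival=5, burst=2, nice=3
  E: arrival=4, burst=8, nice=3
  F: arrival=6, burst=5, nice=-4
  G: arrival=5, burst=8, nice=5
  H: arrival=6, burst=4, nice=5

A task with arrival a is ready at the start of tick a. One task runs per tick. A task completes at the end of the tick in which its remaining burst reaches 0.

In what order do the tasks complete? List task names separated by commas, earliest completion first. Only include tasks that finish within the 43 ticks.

completion order = A, B, F, C, E, G, H

t=0: ready={A} → run A
t=1: ready={A} → run A
t=2: ready={A} → run A
t=3: ready={B} → run B
t=4: ready={B,E} → run B
t=5: ready={B,C,E,G} → run B
t=6: ready={B,C,E,F,G,H} → run B
t=7: ready={B,C,E,F,G,H} → run B
t=8: ready={B,C,E,F,G,H} → run B
t=9: ready={B,C,E,F,G,H} → run B
t=10: ready={C,E,F,G,H} → run F
t=11: ready={C,E,F,G,H} → run F
t=12: ready={C,E,F,G,H} → run F
t=13: ready={C,E,F,G,H} → run F
t=14: ready={C,E,F,G,H} → run F
t=15: ready={C,E,G,H} → run C
t=16: ready={C,E,G,H} → run C
t=17: ready={E,G,H} → run E
t=18: ready={E,G,H} → run E
t=19: ready={E,G,H} → run E
t=20: ready={E,G,H} → run E
t=21: ready={E,G,H} → run E
t=22: ready={E,G,H} → run E
t=23: ready={E,G,H} → run E
t=24: ready={E,G,H} → run E
t=25: ready={G,H} → run G
t=26: ready={G,H} → run G
t=27: ready={G,H} → run G
t=28: ready={G,H} → run G
t=29: ready={G,H} → run G
t=30: ready={G,H} → run G
t=31: ready={G,H} → run G
t=32: ready={G,H} → run G
t=33: ready={H} → run H
t=34: ready={H} → run H
t=35: ready={H} → run H
t=36: ready={H} → run H
t=37: (idle)
t=38: (idle)
t=39: (idle)
t=40: (idle)
t=41: (idle)
t=42: (idle)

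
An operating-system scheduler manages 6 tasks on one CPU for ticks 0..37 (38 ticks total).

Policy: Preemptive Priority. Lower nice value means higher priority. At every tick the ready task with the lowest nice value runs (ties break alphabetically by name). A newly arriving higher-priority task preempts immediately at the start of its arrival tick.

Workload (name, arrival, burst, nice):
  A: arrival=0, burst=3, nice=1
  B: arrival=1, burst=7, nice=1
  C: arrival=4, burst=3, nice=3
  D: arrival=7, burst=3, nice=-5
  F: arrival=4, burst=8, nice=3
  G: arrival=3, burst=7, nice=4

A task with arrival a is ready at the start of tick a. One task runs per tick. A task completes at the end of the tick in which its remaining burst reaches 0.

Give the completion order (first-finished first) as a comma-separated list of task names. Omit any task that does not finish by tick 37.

completion order = A, D, B, C, F, G

t=0: ready={A} → run A
t=1: ready={A,B} → run A
t=2: ready={A,B} → run A
t=3: ready={B,G} → run B
t=4: ready={B,C,F,G} → run B
t=5: ready={B,C,F,G} → run B
t=6: ready={B,C,F,G} → run B
t=7: ready={B,C,D,F,G} → run D
t=8: ready={B,C,D,F,G} → run D
t=9: ready={B,C,D,F,G} → run D
t=10: ready={B,C,F,G} → run B
t=11: ready={B,C,F,G} → run B
t=12: ready={B,C,F,G} → run B
t=13: ready={C,F,G} → run C
t=14: ready={C,F,G} → run C
t=15: ready={C,F,G} → run C
t=16: ready={F,G} → run F
t=17: ready={F,G} → run F
t=18: ready={F,G} → run F
t=19: ready={F,G} → run F
t=20: ready={F,G} → run F
t=21: ready={F,G} → run F
t=22: ready={F,G} → run F
t=23: ready={F,G} → run F
t=24: ready={G} → run G
t=25: ready={G} → run G
t=26: ready={G} → run G
t=27: ready={G} → run G
t=28: ready={G} → run G
t=29: ready={G} → run G
t=30: ready={G} → run G
t=31: (idle)
t=32: (idle)
t=33: (idle)
t=34: (idle)
t=35: (idle)
t=36: (idle)
t=37: (idle)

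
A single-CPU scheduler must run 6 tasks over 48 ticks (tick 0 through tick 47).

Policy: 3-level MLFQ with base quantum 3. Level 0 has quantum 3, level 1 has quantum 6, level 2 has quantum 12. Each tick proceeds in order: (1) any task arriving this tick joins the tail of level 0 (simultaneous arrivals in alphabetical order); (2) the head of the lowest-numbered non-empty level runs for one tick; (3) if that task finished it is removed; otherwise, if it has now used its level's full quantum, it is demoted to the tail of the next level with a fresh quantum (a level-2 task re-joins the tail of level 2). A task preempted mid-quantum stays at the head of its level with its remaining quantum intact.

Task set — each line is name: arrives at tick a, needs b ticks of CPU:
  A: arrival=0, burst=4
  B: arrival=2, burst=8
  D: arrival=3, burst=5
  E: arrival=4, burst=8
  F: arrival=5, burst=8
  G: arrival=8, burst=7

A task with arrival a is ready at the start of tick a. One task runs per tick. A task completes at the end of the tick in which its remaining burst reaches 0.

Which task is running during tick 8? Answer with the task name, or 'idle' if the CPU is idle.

running at tick 8 = D

t=0: L0/L1/L2 = A/-/- → run A
t=1: L0/L1/L2 = A/-/- → run A
t=2: L0/L1/L2 = AB/-/- → run A
t=3: L0/L1/L2 = BD/A/- → run B
t=4: L0/L1/L2 = BDE/A/- → run B
t=5: L0/L1/L2 = BDEF/A/- → run B
t=6: L0/L1/L2 = DEF/AB/- → run D
t=7: L0/L1/L2 = DEF/AB/- → run D
t=8: L0/L1/L2 = DEFG/AB/- → run D
t=9: L0/L1/L2 = EFG/ABD/- → run E
t=10: L0/L1/L2 = EFG/ABD/- → run E
t=11: L0/L1/L2 = EFG/ABD/- → run E
t=12: L0/L1/L2 = FG/ABDE/- → run F
t=13: L0/L1/L2 = FG/ABDE/- → run F
t=14: L0/L1/L2 = FG/ABDE/- → run F
t=15: L0/L1/L2 = G/ABDEF/- → run G
t=16: L0/L1/L2 = G/ABDEF/- → run G
t=17: L0/L1/L2 = G/ABDEF/- → run G
t=18: L0/L1/L2 = -/ABDEFG/- → run A
t=19: L0/L1/L2 = -/BDEFG/- → run B
t=20: L0/L1/L2 = -/BDEFG/- → run B
t=21: L0/L1/L2 = -/BDEFG/- → run B
t=22: L0/L1/L2 = -/BDEFG/- → run B
t=23: L0/L1/L2 = -/BDEFG/- → run B
t=24: L0/L1/L2 = -/DEFG/- → run D
t=25: L0/L1/L2 = -/DEFG/- → run D
t=26: L0/L1/L2 = -/EFG/- → run E
t=27: L0/L1/L2 = -/EFG/- → run E
t=28: L0/L1/L2 = -/EFG/- → run E
t=29: L0/L1/L2 = -/EFG/- → run E
t=30: L0/L1/L2 = -/EFG/- → run E
t=31: L0/L1/L2 = -/FG/- → run F
t=32: L0/L1/L2 = -/FG/- → run F
t=33: L0/L1/L2 = -/FG/- → run F
t=34: L0/L1/L2 = -/FG/- → run F
t=35: L0/L1/L2 = -/FG/- → run F
t=36: L0/L1/L2 = -/G/- → run G
t=37: L0/L1/L2 = -/G/- → run G
t=38: L0/L1/L2 = -/G/- → run G
t=39: L0/L1/L2 = -/G/- → run G
t=40: (idle)
t=41: (idle)
t=42: (idle)
t=43: (idle)
t=44: (idle)
t=45: (idle)
t=46: (idle)
t=47: (idle)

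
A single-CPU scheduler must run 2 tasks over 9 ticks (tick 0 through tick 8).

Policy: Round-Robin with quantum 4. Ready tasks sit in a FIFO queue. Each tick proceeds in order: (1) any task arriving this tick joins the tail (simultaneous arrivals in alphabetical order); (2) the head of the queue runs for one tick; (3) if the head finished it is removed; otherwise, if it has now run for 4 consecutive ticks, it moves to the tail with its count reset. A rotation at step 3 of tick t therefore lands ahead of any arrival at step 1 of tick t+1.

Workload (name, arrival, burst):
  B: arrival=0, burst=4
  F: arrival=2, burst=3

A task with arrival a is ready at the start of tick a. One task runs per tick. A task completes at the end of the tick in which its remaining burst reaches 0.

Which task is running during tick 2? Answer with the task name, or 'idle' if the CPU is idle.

running at tick 2 = B

t=0: queue=[B] q_used=0 → run B
t=1: queue=[B] q_used=1 → run B
t=2: queue=[B,F] q_used=2 → run B
t=3: queue=[B,F] q_used=3 → run B
t=4: queue=[F] q_used=0 → run F
t=5: queue=[F] q_used=1 → run F
t=6: queue=[F] q_used=2 → run F
t=7: (idle)
t=8: (idle)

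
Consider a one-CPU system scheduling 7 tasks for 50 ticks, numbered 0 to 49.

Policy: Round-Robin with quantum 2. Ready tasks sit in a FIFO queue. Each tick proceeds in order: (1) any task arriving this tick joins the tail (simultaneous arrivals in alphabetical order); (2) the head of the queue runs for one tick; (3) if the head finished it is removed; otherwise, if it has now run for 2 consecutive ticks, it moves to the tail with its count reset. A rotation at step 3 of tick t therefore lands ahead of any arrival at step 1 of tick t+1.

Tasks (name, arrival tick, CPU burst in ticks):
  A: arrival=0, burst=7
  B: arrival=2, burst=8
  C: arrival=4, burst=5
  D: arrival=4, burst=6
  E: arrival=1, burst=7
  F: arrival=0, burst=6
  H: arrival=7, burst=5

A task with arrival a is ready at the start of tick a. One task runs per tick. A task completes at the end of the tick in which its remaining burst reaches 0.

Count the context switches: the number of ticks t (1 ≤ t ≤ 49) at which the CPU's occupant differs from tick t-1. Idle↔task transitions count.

t=0: queue=[A,F] q_used=0 → run A
t=1: queue=[A,F,E] q_used=1 → run A
t=2: queue=[F,E,A,B] q_used=0 → run F
t=3: queue=[F,E,A,B] q_used=1 → run F
t=4: queue=[E,A,B,F,C,D] q_used=0 → run E
t=5: queue=[E,A,B,F,C,D] q_used=1 → run E
t=6: queue=[A,B,F,C,D,E] q_used=0 → run A
t=7: queue=[A,B,F,C,D,E,H] q_used=1 → run A
t=8: queue=[B,F,C,D,E,H,A] q_used=0 → run B
t=9: queue=[B,F,C,D,E,H,A] q_used=1 → run B
t=10: queue=[F,C,D,E,H,A,B] q_used=0 → run F
t=11: queue=[F,C,D,E,H,A,B] q_used=1 → run F
t=12: queue=[C,D,E,H,A,B,F] q_used=0 → run C
t=13: queue=[C,D,E,H,A,B,F] q_used=1 → run C
t=14: queue=[D,E,H,A,B,F,C] q_used=0 → run D
t=15: queue=[D,E,H,A,B,F,C] q_used=1 → run D
t=16: queue=[E,H,A,B,F,C,D] q_used=0 → run E
t=17: queue=[E,H,A,B,F,C,D] q_used=1 → run E
t=18: queue=[H,A,B,F,C,D,E] q_used=0 → run H
t=19: queue=[H,A,B,F,C,D,E] q_used=1 → run H
t=20: queue=[A,B,F,C,D,E,H] q_used=0 → run A
t=21: queue=[A,B,F,C,D,E,H] q_used=1 → run A
t=22: queue=[B,F,C,D,E,H,A] q_used=0 → run B
t=23: queue=[B,F,C,D,E,H,A] q_used=1 → run B
t=24: queue=[F,C,D,E,H,A,B] q_used=0 → run F
t=25: queue=[F,C,D,E,H,A,B] q_used=1 → run F
t=26: queue=[C,D,E,H,A,B] q_used=0 → run C
t=27: queue=[C,D,E,H,A,B] q_used=1 → run C
t=28: queue=[D,E,H,A,B,C] q_used=0 → run D
t=29: queue=[D,E,H,A,B,C] q_used=1 → run D
t=30: queue=[E,H,A,B,C,D] q_used=0 → run E
t=31: queue=[E,H,A,B,C,D] q_used=1 → run E
t=32: queue=[H,A,B,C,D,E] q_used=0 → run H
t=33: queue=[H,A,B,C,D,E] q_used=1 → run H
t=34: queue=[A,B,C,D,E,H] q_used=0 → run A
t=35: queue=[B,C,D,E,H] q_used=0 → run B
t=36: queue=[B,C,D,E,H] q_used=1 → run B
t=37: queue=[C,D,E,H,B] q_used=0 → run C
t=38: queue=[D,E,H,B] q_used=0 → run D
t=39: queue=[D,E,H,B] q_used=1 → run D
t=40: queue=[E,H,B] q_used=0 → run E
t=41: queue=[H,B] q_used=0 → run H
t=42: queue=[B] q_used=0 → run B
t=43: queue=[B] q_used=1 → run B
t=44: (idle)
t=45: (idle)
t=46: (idle)
t=47: (idle)
t=48: (idle)
t=49: (idle)

context switches = 24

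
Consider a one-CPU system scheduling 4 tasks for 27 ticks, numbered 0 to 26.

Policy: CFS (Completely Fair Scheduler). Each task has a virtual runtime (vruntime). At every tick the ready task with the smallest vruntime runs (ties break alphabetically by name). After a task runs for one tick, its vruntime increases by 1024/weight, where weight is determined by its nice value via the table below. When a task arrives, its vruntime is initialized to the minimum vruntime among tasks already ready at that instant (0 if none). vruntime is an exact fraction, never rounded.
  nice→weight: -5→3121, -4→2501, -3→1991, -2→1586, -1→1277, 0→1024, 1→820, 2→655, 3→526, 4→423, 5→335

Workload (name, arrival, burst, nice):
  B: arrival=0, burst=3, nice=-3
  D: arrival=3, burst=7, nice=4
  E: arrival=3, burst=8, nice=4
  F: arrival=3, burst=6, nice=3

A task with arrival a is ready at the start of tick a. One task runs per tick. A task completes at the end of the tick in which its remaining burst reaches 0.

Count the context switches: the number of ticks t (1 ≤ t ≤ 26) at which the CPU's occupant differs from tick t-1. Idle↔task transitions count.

context switches = 20

t=0: vr[B=0] → run B
t=1: vr[B=1024/1991] → run B
t=2: vr[B=2048/1991] → run B
t=3: vr[D=0 E=0 F=0] → run D
t=4: vr[D=1024/423 E=0 F=0] → run E
t=5: vr[D=1024/423 E=1024/423 F=0] → run F
t=6: vr[D=1024/423 E=1024/423 F=512/263] → run F
t=7: vr[D=1024/423 E=1024/423 F=1024/263] → run D
t=8: vr[D=2048/423 E=1024/423 F=1024/263] → run E
t=9: vr[D=2048/423 E=2048/423 F=1024/263] → run F
t=10: vr[D=2048/423 E=2048/423 F=1536/263] → run D
t=11: vr[D=1024/141 E=2048/423 F=1536/263] → run E
t=12: vr[D=1024/141 E=1024/141 F=1536/263] → run F
t=13: vr[D=1024/141 E=1024/141 F=2048/263] → run D
t=14: vr[D=4096/423 E=1024/141 F=2048/263] → run E
t=15: vr[D=4096/423 E=4096/423 F=2048/263] → run F
t=16: vr[D=4096/423 E=4096/423 F=2560/263] → run D
t=17: vr[D=5120/423 E=4096/423 F=2560/263] → run E
t=18: vr[D=5120/423 E=5120/423 F=2560/263] → run F
t=19: vr[D=5120/423 E=5120/423] → run D
t=20: vr[D=2048/141 E=5120/423] → run E
t=21: vr[D=2048/141 E=2048/141] → run D
t=22: vr[E=2048/141] → run E
t=23: vr[E=7168/423] → run E
t=24: (idle)
t=25: (idle)
t=26: (idle)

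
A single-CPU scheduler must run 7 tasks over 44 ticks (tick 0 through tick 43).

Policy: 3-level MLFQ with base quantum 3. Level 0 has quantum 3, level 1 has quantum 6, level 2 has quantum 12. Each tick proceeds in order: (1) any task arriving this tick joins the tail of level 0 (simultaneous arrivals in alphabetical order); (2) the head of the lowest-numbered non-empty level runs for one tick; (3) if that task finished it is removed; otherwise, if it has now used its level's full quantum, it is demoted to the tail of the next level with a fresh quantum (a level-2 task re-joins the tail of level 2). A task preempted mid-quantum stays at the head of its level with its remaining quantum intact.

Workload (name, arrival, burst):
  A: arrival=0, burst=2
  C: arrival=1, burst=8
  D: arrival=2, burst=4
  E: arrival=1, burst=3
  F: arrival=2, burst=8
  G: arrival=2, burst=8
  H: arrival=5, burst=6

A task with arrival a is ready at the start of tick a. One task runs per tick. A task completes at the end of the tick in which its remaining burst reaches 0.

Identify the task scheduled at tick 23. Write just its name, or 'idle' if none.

running at tick 23 = C

t=0: L0/L1/L2 = A/-/- → run A
t=1: L0/L1/L2 = ACE/-/- → run A
t=2: L0/L1/L2 = CEDFG/-/- → run C
t=3: L0/L1/L2 = CEDFG/-/- → run C
t=4: L0/L1/L2 = CEDFG/-/- → run C
t=5: L0/L1/L2 = EDFGH/C/- → run E
t=6: L0/L1/L2 = EDFGH/C/- → run E
t=7: L0/L1/L2 = EDFGH/C/- → run E
t=8: L0/L1/L2 = DFGH/C/- → run D
t=9: L0/L1/L2 = DFGH/C/- → run D
t=10: L0/L1/L2 = DFGH/C/- → run D
t=11: L0/L1/L2 = FGH/CD/- → run F
t=12: L0/L1/L2 = FGH/CD/- → run F
t=13: L0/L1/L2 = FGH/CD/- → run F
t=14: L0/L1/L2 = GH/CDF/- → run G
t=15: L0/L1/L2 = GH/CDF/- → run G
t=16: L0/L1/L2 = GH/CDF/- → run G
t=17: L0/L1/L2 = H/CDFG/- → run H
t=18: L0/L1/L2 = H/CDFG/- → run H
t=19: L0/L1/L2 = H/CDFG/- → run H
t=20: L0/L1/L2 = -/CDFGH/- → run C
t=21: L0/L1/L2 = -/CDFGH/- → run C
t=22: L0/L1/L2 = -/CDFGH/- → run C
t=23: L0/L1/L2 = -/CDFGH/- → run C
t=24: L0/L1/L2 = -/CDFGH/- → run C
t=25: L0/L1/L2 = -/DFGH/- → run D
t=26: L0/L1/L2 = -/FGH/- → run F
t=27: L0/L1/L2 = -/FGH/- → run F
t=28: L0/L1/L2 = -/FGH/- → run F
t=29: L0/L1/L2 = -/FGH/- → run F
t=30: L0/L1/L2 = -/FGH/- → run F
t=31: L0/L1/L2 = -/GH/- → run G
t=32: L0/L1/L2 = -/GH/- → run G
t=33: L0/L1/L2 = -/GH/- → run G
t=34: L0/L1/L2 = -/GH/- → run G
t=35: L0/L1/L2 = -/GH/- → run G
t=36: L0/L1/L2 = -/H/- → run H
t=37: L0/L1/L2 = -/H/- → run H
t=38: L0/L1/L2 = -/H/- → run H
t=39: (idle)
t=40: (idle)
t=41: (idle)
t=42: (idle)
t=43: (idle)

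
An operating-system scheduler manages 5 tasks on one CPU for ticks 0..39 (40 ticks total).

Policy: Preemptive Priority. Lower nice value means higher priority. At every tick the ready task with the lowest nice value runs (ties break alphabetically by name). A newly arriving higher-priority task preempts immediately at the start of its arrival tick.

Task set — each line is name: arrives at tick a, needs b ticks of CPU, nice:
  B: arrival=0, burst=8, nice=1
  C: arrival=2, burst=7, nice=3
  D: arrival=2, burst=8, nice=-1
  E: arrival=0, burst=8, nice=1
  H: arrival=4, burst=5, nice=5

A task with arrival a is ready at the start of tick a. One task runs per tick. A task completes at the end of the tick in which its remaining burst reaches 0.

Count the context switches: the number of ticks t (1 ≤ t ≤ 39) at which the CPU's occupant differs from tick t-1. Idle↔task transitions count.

context switches = 6

t=0: ready={B,E} → run B
t=1: ready={B,E} → run B
t=2: ready={B,C,D,E} → run D
t=3: ready={B,C,D,E} → run D
t=4: ready={B,C,D,E,H} → run D
t=5: ready={B,C,D,E,H} → run D
t=6: ready={B,C,D,E,H} → run D
t=7: ready={B,C,D,E,H} → run D
t=8: ready={B,C,D,E,H} → run D
t=9: ready={B,C,D,E,H} → run D
t=10: ready={B,C,E,H} → run B
t=11: ready={B,C,E,H} → run B
t=12: ready={B,C,E,H} → run B
t=13: ready={B,C,E,H} → run B
t=14: ready={B,C,E,H} → run B
t=15: ready={B,C,E,H} → run B
t=16: ready={C,E,H} → run E
t=17: ready={C,E,H} → run E
t=18: ready={C,E,H} → run E
t=19: ready={C,E,H} → run E
t=20: ready={C,E,H} → run E
t=21: ready={C,E,H} → run E
t=22: ready={C,E,H} → run E
t=23: ready={C,E,H} → run E
t=24: ready={C,H} → run C
t=25: ready={C,H} → run C
t=26: ready={C,H} → run C
t=27: ready={C,H} → run C
t=28: ready={C,H} → run C
t=29: ready={C,H} → run C
t=30: ready={C,H} → run C
t=31: ready={H} → run H
t=32: ready={H} → run H
t=33: ready={H} → run H
t=34: ready={H} → run H
t=35: ready={H} → run H
t=36: (idle)
t=37: (idle)
t=38: (idle)
t=39: (idle)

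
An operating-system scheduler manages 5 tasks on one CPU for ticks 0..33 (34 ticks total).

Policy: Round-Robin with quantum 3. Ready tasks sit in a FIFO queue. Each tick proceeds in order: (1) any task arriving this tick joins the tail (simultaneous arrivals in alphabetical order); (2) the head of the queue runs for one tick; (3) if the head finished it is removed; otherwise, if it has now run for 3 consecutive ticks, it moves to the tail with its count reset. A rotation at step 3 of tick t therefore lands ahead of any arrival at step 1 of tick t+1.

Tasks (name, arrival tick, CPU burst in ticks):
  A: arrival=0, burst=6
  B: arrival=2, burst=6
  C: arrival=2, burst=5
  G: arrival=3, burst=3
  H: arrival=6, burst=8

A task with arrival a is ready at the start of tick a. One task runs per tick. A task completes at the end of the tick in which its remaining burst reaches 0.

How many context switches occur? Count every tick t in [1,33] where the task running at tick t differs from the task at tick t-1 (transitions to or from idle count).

t=0: queue=[A] q_used=0 → run A
t=1: queue=[A] q_used=1 → run A
t=2: queue=[A,B,C] q_used=2 → run A
t=3: queue=[B,C,A,G] q_used=0 → run B
t=4: queue=[B,C,A,G] q_used=1 → run B
t=5: queue=[B,C,A,G] q_used=2 → run B
t=6: queue=[C,A,G,B,H] q_used=0 → run C
t=7: queue=[C,A,G,B,H] q_used=1 → run C
t=8: queue=[C,A,G,B,H] q_used=2 → run C
t=9: queue=[A,G,B,H,C] q_used=0 → run A
t=10: queue=[A,G,B,H,C] q_used=1 → run A
t=11: queue=[A,G,B,H,C] q_used=2 → run A
t=12: queue=[G,B,H,C] q_used=0 → run G
t=13: queue=[G,B,H,C] q_used=1 → run G
t=14: queue=[G,B,H,C] q_used=2 → run G
t=15: queue=[B,H,C] q_used=0 → run B
t=16: queue=[B,H,C] q_used=1 → run B
t=17: queue=[B,H,C] q_used=2 → run B
t=18: queue=[H,C] q_used=0 → run H
t=19: queue=[H,C] q_used=1 → run H
t=20: queue=[H,C] q_used=2 → run H
t=21: queue=[C,H] q_used=0 → run C
t=22: queue=[C,H] q_used=1 → run C
t=23: queue=[H] q_used=0 → run H
t=24: queue=[H] q_used=1 → run H
t=25: queue=[H] q_used=2 → run H
t=26: queue=[H] q_used=0 → run H
t=27: queue=[H] q_used=1 → run H
t=28: (idle)
t=29: (idle)
t=30: (idle)
t=31: (idle)
t=32: (idle)
t=33: (idle)

context switches = 9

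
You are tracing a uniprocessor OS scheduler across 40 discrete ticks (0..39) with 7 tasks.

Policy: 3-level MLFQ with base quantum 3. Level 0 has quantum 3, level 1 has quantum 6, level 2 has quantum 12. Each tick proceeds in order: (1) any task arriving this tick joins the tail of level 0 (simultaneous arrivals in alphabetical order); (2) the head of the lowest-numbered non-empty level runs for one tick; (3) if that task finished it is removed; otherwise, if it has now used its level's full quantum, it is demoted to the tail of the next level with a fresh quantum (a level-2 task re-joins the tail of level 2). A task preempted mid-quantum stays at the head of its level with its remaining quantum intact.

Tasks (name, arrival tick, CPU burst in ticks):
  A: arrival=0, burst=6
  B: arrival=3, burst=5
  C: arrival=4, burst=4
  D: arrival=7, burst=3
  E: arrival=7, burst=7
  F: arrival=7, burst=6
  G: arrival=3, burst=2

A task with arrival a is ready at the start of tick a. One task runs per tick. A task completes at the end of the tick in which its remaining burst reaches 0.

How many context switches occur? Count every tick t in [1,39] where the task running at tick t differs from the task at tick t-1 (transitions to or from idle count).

context switches = 12

t=0: L0/L1/L2 = A/-/- → run A
t=1: L0/L1/L2 = A/-/- → run A
t=2: L0/L1/L2 = A/-/- → run A
t=3: L0/L1/L2 = BG/A/- → run B
t=4: L0/L1/L2 = BGC/A/- → run B
t=5: L0/L1/L2 = BGC/A/- → run B
t=6: L0/L1/L2 = GC/AB/- → run G
t=7: L0/L1/L2 = GCDEF/AB/- → run G
t=8: L0/L1/L2 = CDEF/AB/- → run C
t=9: L0/L1/L2 = CDEF/AB/- → run C
t=10: L0/L1/L2 = CDEF/AB/- → run C
t=11: L0/L1/L2 = DEF/ABC/- → run D
t=12: L0/L1/L2 = DEF/ABC/- → run D
t=13: L0/L1/L2 = DEF/ABC/- → run D
t=14: L0/L1/L2 = EF/ABC/- → run E
t=15: L0/L1/L2 = EF/ABC/- → run E
t=16: L0/L1/L2 = EF/ABC/- → run E
t=17: L0/L1/L2 = F/ABCE/- → run F
t=18: L0/L1/L2 = F/ABCE/- → run F
t=19: L0/L1/L2 = F/ABCE/- → run F
t=20: L0/L1/L2 = -/ABCEF/- → run A
t=21: L0/L1/L2 = -/ABCEF/- → run A
t=22: L0/L1/L2 = -/ABCEF/- → run A
t=23: L0/L1/L2 = -/BCEF/- → run B
t=24: L0/L1/L2 = -/BCEF/- → run B
t=25: L0/L1/L2 = -/CEF/- → run C
t=26: L0/L1/L2 = -/EF/- → run E
t=27: L0/L1/L2 = -/EF/- → run E
t=28: L0/L1/L2 = -/EF/- → run E
t=29: L0/L1/L2 = -/EF/- → run E
t=30: L0/L1/L2 = -/F/- → run F
t=31: L0/L1/L2 = -/F/- → run F
t=32: L0/L1/L2 = -/F/- → run F
t=33: (idle)
t=34: (idle)
t=35: (idle)
t=36: (idle)
t=37: (idle)
t=38: (idle)
t=39: (idle)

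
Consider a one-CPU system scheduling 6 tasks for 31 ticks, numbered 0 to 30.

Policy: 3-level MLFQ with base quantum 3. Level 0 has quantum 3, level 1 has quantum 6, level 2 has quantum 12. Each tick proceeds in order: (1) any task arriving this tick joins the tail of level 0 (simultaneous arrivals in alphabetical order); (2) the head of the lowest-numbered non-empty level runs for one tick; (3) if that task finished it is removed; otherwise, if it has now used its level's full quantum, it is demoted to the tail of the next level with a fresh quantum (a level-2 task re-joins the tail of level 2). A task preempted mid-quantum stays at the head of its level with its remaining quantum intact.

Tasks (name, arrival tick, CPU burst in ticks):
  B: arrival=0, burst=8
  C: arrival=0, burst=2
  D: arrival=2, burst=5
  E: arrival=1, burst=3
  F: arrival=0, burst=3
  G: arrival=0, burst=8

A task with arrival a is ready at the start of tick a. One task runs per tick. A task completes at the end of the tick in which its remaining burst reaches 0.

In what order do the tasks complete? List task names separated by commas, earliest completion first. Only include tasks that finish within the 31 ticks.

t=0: L0/L1/L2 = BCFG/-/- → run B
t=1: L0/L1/L2 = BCFGE/-/- → run B
t=2: L0/L1/L2 = BCFGED/-/- → run B
t=3: L0/L1/L2 = CFGED/B/- → run C
t=4: L0/L1/L2 = CFGED/B/- → run C
t=5: L0/L1/L2 = FGED/B/- → run F
t=6: L0/L1/L2 = FGED/B/- → run F
t=7: L0/L1/L2 = FGED/B/- → run F
t=8: L0/L1/L2 = GED/B/- → run G
t=9: L0/L1/L2 = GED/B/- → run G
t=10: L0/L1/L2 = GED/B/- → run G
t=11: L0/L1/L2 = ED/BG/- → run E
t=12: L0/L1/L2 = ED/BG/- → run E
t=13: L0/L1/L2 = ED/BG/- → run E
t=14: L0/L1/L2 = D/BG/- → run D
t=15: L0/L1/L2 = D/BG/- → run D
t=16: L0/L1/L2 = D/BG/- → run D
t=17: L0/L1/L2 = -/BGD/- → run B
t=18: L0/L1/L2 = -/BGD/- → run B
t=19: L0/L1/L2 = -/BGD/- → run B
t=20: L0/L1/L2 = -/BGD/- → run B
t=21: L0/L1/L2 = -/BGD/- → run B
t=22: L0/L1/L2 = -/GD/- → run G
t=23: L0/L1/L2 = -/GD/- → run G
t=24: L0/L1/L2 = -/GD/- → run G
t=25: L0/L1/L2 = -/GD/- → run G
t=26: L0/L1/L2 = -/GD/- → run G
t=27: L0/L1/L2 = -/D/- → run D
t=28: L0/L1/L2 = -/D/- → run D
t=29: (idle)
t=30: (idle)

completion order = C, F, E, B, G, D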